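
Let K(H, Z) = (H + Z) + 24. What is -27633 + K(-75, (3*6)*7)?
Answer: -27558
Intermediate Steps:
K(H, Z) = 24 + H + Z
-27633 + K(-75, (3*6)*7) = -27633 + (24 - 75 + (3*6)*7) = -27633 + (24 - 75 + 18*7) = -27633 + (24 - 75 + 126) = -27633 + 75 = -27558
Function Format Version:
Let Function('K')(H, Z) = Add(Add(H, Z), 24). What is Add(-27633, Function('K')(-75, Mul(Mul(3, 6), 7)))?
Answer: -27558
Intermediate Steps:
Function('K')(H, Z) = Add(24, H, Z)
Add(-27633, Function('K')(-75, Mul(Mul(3, 6), 7))) = Add(-27633, Add(24, -75, Mul(Mul(3, 6), 7))) = Add(-27633, Add(24, -75, Mul(18, 7))) = Add(-27633, Add(24, -75, 126)) = Add(-27633, 75) = -27558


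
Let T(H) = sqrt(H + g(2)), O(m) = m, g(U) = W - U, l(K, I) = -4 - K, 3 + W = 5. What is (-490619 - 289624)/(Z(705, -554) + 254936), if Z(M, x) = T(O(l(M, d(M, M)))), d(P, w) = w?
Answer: -198912029448/64992364805 + 780243*I*sqrt(709)/64992364805 ≈ -3.0605 + 0.00031966*I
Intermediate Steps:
W = 2 (W = -3 + 5 = 2)
g(U) = 2 - U
T(H) = sqrt(H) (T(H) = sqrt(H + (2 - 1*2)) = sqrt(H + (2 - 2)) = sqrt(H + 0) = sqrt(H))
Z(M, x) = sqrt(-4 - M)
(-490619 - 289624)/(Z(705, -554) + 254936) = (-490619 - 289624)/(sqrt(-4 - 1*705) + 254936) = -780243/(sqrt(-4 - 705) + 254936) = -780243/(sqrt(-709) + 254936) = -780243/(I*sqrt(709) + 254936) = -780243/(254936 + I*sqrt(709))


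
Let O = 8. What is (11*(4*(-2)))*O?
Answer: -704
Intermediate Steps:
(11*(4*(-2)))*O = (11*(4*(-2)))*8 = (11*(-8))*8 = -88*8 = -704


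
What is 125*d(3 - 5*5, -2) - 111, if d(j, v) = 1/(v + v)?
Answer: -569/4 ≈ -142.25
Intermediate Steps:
d(j, v) = 1/(2*v)
125*d(3 - 5*5, -2) - 111 = 125*((1/2)/(-2)) - 111 = 125*((1/2)*(-1/2)) - 111 = 125*(-1/4) - 111 = -125/4 - 111 = -569/4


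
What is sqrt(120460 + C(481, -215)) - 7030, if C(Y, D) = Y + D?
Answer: -7030 + 3*sqrt(13414) ≈ -6682.5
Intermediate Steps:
C(Y, D) = D + Y
sqrt(120460 + C(481, -215)) - 7030 = sqrt(120460 + (-215 + 481)) - 7030 = sqrt(120460 + 266) - 7030 = sqrt(120726) - 7030 = 3*sqrt(13414) - 7030 = -7030 + 3*sqrt(13414)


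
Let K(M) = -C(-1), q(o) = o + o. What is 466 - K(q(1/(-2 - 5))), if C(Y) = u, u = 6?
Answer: 472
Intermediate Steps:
q(o) = 2*o
C(Y) = 6
K(M) = -6 (K(M) = -1*6 = -6)
466 - K(q(1/(-2 - 5))) = 466 - 1*(-6) = 466 + 6 = 472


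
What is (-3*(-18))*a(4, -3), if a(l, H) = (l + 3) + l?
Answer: 594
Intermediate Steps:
a(l, H) = 3 + 2*l (a(l, H) = (3 + l) + l = 3 + 2*l)
(-3*(-18))*a(4, -3) = (-3*(-18))*(3 + 2*4) = 54*(3 + 8) = 54*11 = 594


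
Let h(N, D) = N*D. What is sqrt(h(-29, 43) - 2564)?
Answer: I*sqrt(3811) ≈ 61.733*I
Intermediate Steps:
h(N, D) = D*N
sqrt(h(-29, 43) - 2564) = sqrt(43*(-29) - 2564) = sqrt(-1247 - 2564) = sqrt(-3811) = I*sqrt(3811)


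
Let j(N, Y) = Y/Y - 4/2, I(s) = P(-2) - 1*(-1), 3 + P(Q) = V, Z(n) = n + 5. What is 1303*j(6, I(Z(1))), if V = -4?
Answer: -1303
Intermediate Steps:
Z(n) = 5 + n
P(Q) = -7 (P(Q) = -3 - 4 = -7)
I(s) = -6 (I(s) = -7 - 1*(-1) = -7 + 1 = -6)
j(N, Y) = -1 (j(N, Y) = 1 - 4*½ = 1 - 2 = -1)
1303*j(6, I(Z(1))) = 1303*(-1) = -1303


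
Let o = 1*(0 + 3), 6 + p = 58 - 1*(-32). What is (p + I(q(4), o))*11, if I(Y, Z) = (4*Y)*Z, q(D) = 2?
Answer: 1188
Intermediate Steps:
p = 84 (p = -6 + (58 - 1*(-32)) = -6 + (58 + 32) = -6 + 90 = 84)
o = 3 (o = 1*3 = 3)
I(Y, Z) = 4*Y*Z
(p + I(q(4), o))*11 = (84 + 4*2*3)*11 = (84 + 24)*11 = 108*11 = 1188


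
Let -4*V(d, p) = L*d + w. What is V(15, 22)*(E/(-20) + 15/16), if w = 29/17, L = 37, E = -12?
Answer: -145509/680 ≈ -213.98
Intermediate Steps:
w = 29/17 (w = 29*(1/17) = 29/17 ≈ 1.7059)
V(d, p) = -29/68 - 37*d/4 (V(d, p) = -(37*d + 29/17)/4 = -(29/17 + 37*d)/4 = -29/68 - 37*d/4)
V(15, 22)*(E/(-20) + 15/16) = (-29/68 - 37/4*15)*(-12/(-20) + 15/16) = (-29/68 - 555/4)*(-12*(-1/20) + 15*(1/16)) = -2366*(3/5 + 15/16)/17 = -2366/17*123/80 = -145509/680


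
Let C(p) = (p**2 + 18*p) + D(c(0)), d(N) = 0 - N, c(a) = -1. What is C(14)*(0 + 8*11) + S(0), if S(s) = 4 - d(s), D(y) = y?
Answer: 39340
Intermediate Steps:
d(N) = -N
C(p) = -1 + p**2 + 18*p (C(p) = (p**2 + 18*p) - 1 = -1 + p**2 + 18*p)
S(s) = 4 + s (S(s) = 4 - (-1)*s = 4 + s)
C(14)*(0 + 8*11) + S(0) = (-1 + 14**2 + 18*14)*(0 + 8*11) + (4 + 0) = (-1 + 196 + 252)*(0 + 88) + 4 = 447*88 + 4 = 39336 + 4 = 39340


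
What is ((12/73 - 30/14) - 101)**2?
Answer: 2769074884/261121 ≈ 10605.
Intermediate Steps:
((12/73 - 30/14) - 101)**2 = ((12*(1/73) - 30*1/14) - 101)**2 = ((12/73 - 15/7) - 101)**2 = (-1011/511 - 101)**2 = (-52622/511)**2 = 2769074884/261121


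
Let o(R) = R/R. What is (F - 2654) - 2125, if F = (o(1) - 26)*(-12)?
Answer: -4479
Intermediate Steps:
o(R) = 1
F = 300 (F = (1 - 26)*(-12) = -25*(-12) = 300)
(F - 2654) - 2125 = (300 - 2654) - 2125 = -2354 - 2125 = -4479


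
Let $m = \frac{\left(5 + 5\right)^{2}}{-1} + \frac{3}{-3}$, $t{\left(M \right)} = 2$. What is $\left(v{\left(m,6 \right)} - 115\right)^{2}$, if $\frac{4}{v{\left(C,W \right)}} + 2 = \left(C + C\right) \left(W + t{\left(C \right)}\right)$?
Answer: $\frac{8655883369}{654481} \approx 13226.0$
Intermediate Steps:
$m = -101$ ($m = 10^{2} \left(-1\right) + 3 \left(- \frac{1}{3}\right) = 100 \left(-1\right) - 1 = -100 - 1 = -101$)
$v{\left(C,W \right)} = \frac{4}{-2 + 2 C \left(2 + W\right)}$ ($v{\left(C,W \right)} = \frac{4}{-2 + \left(C + C\right) \left(W + 2\right)} = \frac{4}{-2 + 2 C \left(2 + W\right)}$)
$\left(v{\left(m,6 \right)} - 115\right)^{2} = \left(\frac{2}{-1 + 2 \left(-101\right) - 606} - 115\right)^{2} = \left(\frac{2}{-1 - 202 - 606} - 115\right)^{2} = \left(\frac{2}{-809} - 115\right)^{2} = \left(2 \left(- \frac{1}{809}\right) - 115\right)^{2} = \left(- \frac{2}{809} - 115\right)^{2} = \left(- \frac{93037}{809}\right)^{2} = \frac{8655883369}{654481}$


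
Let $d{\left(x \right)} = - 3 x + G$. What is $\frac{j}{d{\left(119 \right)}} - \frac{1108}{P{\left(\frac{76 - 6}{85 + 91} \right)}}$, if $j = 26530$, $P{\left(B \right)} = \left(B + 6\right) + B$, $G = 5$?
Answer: $- \frac{12546587}{52624} \approx -238.42$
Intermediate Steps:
$P{\left(B \right)} = 6 + 2 B$ ($P{\left(B \right)} = \left(6 + B\right) + B = 6 + 2 B$)
$d{\left(x \right)} = 5 - 3 x$ ($d{\left(x \right)} = - 3 x + 5 = 5 - 3 x$)
$\frac{j}{d{\left(119 \right)}} - \frac{1108}{P{\left(\frac{76 - 6}{85 + 91} \right)}} = \frac{26530}{5 - 357} - \frac{1108}{6 + 2 \frac{76 - 6}{85 + 91}} = \frac{26530}{5 - 357} - \frac{1108}{6 + 2 \cdot \frac{70}{176}} = \frac{26530}{-352} - \frac{1108}{6 + 2 \cdot 70 \cdot \frac{1}{176}} = 26530 \left(- \frac{1}{352}\right) - \frac{1108}{6 + 2 \cdot \frac{35}{88}} = - \frac{13265}{176} - \frac{1108}{6 + \frac{35}{44}} = - \frac{13265}{176} - \frac{1108}{\frac{299}{44}} = - \frac{13265}{176} - \frac{48752}{299} = - \frac{12546587}{52624}$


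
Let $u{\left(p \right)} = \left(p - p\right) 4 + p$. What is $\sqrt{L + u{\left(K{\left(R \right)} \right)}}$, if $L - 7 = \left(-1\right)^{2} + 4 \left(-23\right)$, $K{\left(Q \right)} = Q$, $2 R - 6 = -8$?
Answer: $i \sqrt{85} \approx 9.2195 i$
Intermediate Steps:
$R = -1$ ($R = 3 + \frac{1}{2} \left(-8\right) = 3 - 4 = -1$)
$L = -84$ ($L = 7 + \left(\left(-1\right)^{2} + 4 \left(-23\right)\right) = 7 + \left(1 - 92\right) = 7 - 91 = -84$)
$u{\left(p \right)} = p$ ($u{\left(p \right)} = 0 \cdot 4 + p = 0 + p = p$)
$\sqrt{L + u{\left(K{\left(R \right)} \right)}} = \sqrt{-84 - 1} = \sqrt{-85} = i \sqrt{85}$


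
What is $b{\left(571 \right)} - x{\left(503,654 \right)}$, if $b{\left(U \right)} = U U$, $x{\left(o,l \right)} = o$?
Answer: $325538$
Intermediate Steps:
$b{\left(U \right)} = U^{2}$
$b{\left(571 \right)} - x{\left(503,654 \right)} = 571^{2} - 503 = 326041 - 503 = 325538$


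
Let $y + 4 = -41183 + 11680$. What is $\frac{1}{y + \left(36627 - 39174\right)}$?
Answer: $- \frac{1}{32054} \approx -3.1197 \cdot 10^{-5}$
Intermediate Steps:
$y = -29507$ ($y = -4 + \left(-41183 + 11680\right) = -4 - 29503 = -29507$)
$\frac{1}{y + \left(36627 - 39174\right)} = \frac{1}{-29507 + \left(36627 - 39174\right)} = \frac{1}{-29507 - 2547} = \frac{1}{-32054} = - \frac{1}{32054}$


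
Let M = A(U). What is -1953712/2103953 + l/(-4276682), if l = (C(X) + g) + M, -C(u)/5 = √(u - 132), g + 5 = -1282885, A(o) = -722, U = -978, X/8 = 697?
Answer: -2827372812674/4498968961973 + 5*√1361/2138341 ≈ -0.62836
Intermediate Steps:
X = 5576 (X = 8*697 = 5576)
g = -1282890 (g = -5 - 1282885 = -1282890)
M = -722
C(u) = -5*√(-132 + u) (C(u) = -5*√(u - 132) = -5*√(-132 + u))
l = -1283612 - 10*√1361 (l = (-5*√(-132 + 5576) - 1282890) - 722 = (-10*√1361 - 1282890) - 722 = (-1282890 - 10*√1361) - 722 = -1283612 - 10*√1361 ≈ -1.2840e+6)
-1953712/2103953 + l/(-4276682) = -1953712/2103953 + (-1283612 - 10*√1361)/(-4276682) = -1953712*1/2103953 + (-1283612 - 10*√1361)*(-1/4276682) = -1953712/2103953 + (641806/2138341 + 5*√1361/2138341) = -2827372812674/4498968961973 + 5*√1361/2138341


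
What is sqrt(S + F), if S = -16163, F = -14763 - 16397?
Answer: I*sqrt(47323) ≈ 217.54*I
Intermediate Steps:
F = -31160
sqrt(S + F) = sqrt(-16163 - 31160) = sqrt(-47323) = I*sqrt(47323)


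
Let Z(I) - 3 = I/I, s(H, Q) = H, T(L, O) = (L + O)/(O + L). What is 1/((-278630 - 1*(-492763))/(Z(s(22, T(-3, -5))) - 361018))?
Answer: -361014/214133 ≈ -1.6859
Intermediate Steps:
T(L, O) = 1 (T(L, O) = (L + O)/(L + O) = 1)
Z(I) = 4 (Z(I) = 3 + I/I = 3 + 1 = 4)
1/((-278630 - 1*(-492763))/(Z(s(22, T(-3, -5))) - 361018)) = 1/((-278630 - 1*(-492763))/(4 - 361018)) = 1/((-278630 + 492763)/(-361014)) = 1/(214133*(-1/361014)) = 1/(-214133/361014) = -361014/214133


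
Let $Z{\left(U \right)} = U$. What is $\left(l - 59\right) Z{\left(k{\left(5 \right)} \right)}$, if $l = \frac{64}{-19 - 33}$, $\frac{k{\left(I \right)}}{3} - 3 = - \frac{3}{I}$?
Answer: $- \frac{28188}{65} \approx -433.66$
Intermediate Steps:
$k{\left(I \right)} = 9 - \frac{9}{I}$ ($k{\left(I \right)} = 9 + 3 \left(- \frac{3}{I}\right) = 9 - \frac{9}{I}$)
$l = - \frac{16}{13}$ ($l = \frac{64}{-19 - 33} = \frac{64}{-52} = 64 \left(- \frac{1}{52}\right) = - \frac{16}{13} \approx -1.2308$)
$\left(l - 59\right) Z{\left(k{\left(5 \right)} \right)} = \left(- \frac{16}{13} - 59\right) \left(9 - \frac{9}{5}\right) = - \frac{783 \left(9 - \frac{9}{5}\right)}{13} = \left(- \frac{783}{13}\right) \frac{36}{5} = - \frac{28188}{65}$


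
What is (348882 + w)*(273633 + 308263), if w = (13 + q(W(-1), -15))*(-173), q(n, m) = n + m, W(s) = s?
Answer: 203315044296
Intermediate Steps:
q(n, m) = m + n
w = 519 (w = (13 + (-15 - 1))*(-173) = (13 - 16)*(-173) = -3*(-173) = 519)
(348882 + w)*(273633 + 308263) = (348882 + 519)*(273633 + 308263) = 349401*581896 = 203315044296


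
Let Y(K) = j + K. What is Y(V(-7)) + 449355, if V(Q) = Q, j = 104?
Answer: 449452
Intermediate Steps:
Y(K) = 104 + K
Y(V(-7)) + 449355 = (104 - 7) + 449355 = 97 + 449355 = 449452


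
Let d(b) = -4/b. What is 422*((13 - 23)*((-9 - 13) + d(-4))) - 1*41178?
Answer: 47442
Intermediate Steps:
422*((13 - 23)*((-9 - 13) + d(-4))) - 1*41178 = 422*((13 - 23)*((-9 - 13) - 4/(-4))) - 1*41178 = 422*(-10*(-22 - 4*(-¼))) - 41178 = 422*(-10*(-22 + 1)) - 41178 = 422*(-10*(-21)) - 41178 = 422*210 - 41178 = 88620 - 41178 = 47442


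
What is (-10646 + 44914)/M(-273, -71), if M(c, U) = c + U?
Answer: -8567/86 ≈ -99.616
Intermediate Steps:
M(c, U) = U + c
(-10646 + 44914)/M(-273, -71) = (-10646 + 44914)/(-71 - 273) = 34268/(-344) = 34268*(-1/344) = -8567/86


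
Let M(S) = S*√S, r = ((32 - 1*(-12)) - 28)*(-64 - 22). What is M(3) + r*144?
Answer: -198144 + 3*√3 ≈ -1.9814e+5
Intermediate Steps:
r = -1376 (r = ((32 + 12) - 28)*(-86) = (44 - 28)*(-86) = 16*(-86) = -1376)
M(S) = S^(3/2)
M(3) + r*144 = 3^(3/2) - 1376*144 = 3*√3 - 198144 = -198144 + 3*√3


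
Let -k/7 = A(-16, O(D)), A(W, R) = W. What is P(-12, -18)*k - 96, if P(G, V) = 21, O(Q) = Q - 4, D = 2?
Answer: 2256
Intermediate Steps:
O(Q) = -4 + Q
k = 112 (k = -7*(-16) = 112)
P(-12, -18)*k - 96 = 21*112 - 96 = 2352 - 96 = 2256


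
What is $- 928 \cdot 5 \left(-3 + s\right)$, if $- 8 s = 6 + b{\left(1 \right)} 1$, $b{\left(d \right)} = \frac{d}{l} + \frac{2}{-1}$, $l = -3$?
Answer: $\frac{48140}{3} \approx 16047.0$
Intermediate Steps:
$b{\left(d \right)} = -2 - \frac{d}{3}$ ($b{\left(d \right)} = \frac{d}{-3} + \frac{2}{-1} = d \left(- \frac{1}{3}\right) + 2 \left(-1\right) = - \frac{d}{3} - 2 = -2 - \frac{d}{3}$)
$s = - \frac{11}{24}$ ($s = - \frac{6 + \left(-2 - \frac{1}{3}\right) 1}{8} = - \frac{6 - \frac{7}{3}}{8} = \left(- \frac{1}{8}\right) \frac{11}{3} = - \frac{11}{24} \approx -0.45833$)
$- 928 \cdot 5 \left(-3 + s\right) = - 928 \cdot 5 \left(-3 - \frac{11}{24}\right) = - 928 \cdot 5 \left(- \frac{83}{24}\right) = \left(-928\right) \left(- \frac{415}{24}\right) = \frac{48140}{3}$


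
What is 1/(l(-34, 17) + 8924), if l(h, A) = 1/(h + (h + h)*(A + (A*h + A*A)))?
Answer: 18462/164754889 ≈ 0.00011206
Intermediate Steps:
l(h, A) = 1/(h + 2*h*(A + A² + A*h)) (l(h, A) = 1/(h + (2*h)*(A + (A*h + A²))) = 1/(h + (2*h)*(A + (A² + A*h))) = 1/(h + (2*h)*(A + A² + A*h)) = 1/(h + 2*h*(A + A² + A*h)))
1/(l(-34, 17) + 8924) = 1/(1/((-34)*(1 + 2*17 + 2*17² + 2*17*(-34))) + 8924) = 1/(-1/(34*(1 + 34 + 2*289 - 1156)) + 8924) = 1/(-1/(34*(1 + 34 + 578 - 1156)) + 8924) = 1/(-1/34/(-543) + 8924) = 1/(-1/34*(-1/543) + 8924) = 1/(1/18462 + 8924) = 1/(164754889/18462) = 18462/164754889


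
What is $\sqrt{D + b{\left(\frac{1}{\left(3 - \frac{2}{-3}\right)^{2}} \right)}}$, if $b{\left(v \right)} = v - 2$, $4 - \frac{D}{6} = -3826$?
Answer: $\frac{\sqrt{2780347}}{11} \approx 151.59$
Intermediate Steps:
$D = 22980$ ($D = 24 - -22956 = 24 + 22956 = 22980$)
$b{\left(v \right)} = -2 + v$ ($b{\left(v \right)} = v - 2 = -2 + v$)
$\sqrt{D + b{\left(\frac{1}{\left(3 - \frac{2}{-3}\right)^{2}} \right)}} = \sqrt{22980 - \left(2 - \frac{1}{\left(3 - \frac{2}{-3}\right)^{2}}\right)} = \sqrt{22980 - \left(2 - \frac{1}{\left(3 - - \frac{2}{3}\right)^{2}}\right)} = \sqrt{22980 - \left(2 - \frac{1}{\left(3 + \frac{2}{3}\right)^{2}}\right)} = \sqrt{22980 - \left(2 - \frac{1}{\left(\frac{11}{3}\right)^{2}}\right)} = \sqrt{22980 - \left(2 - \frac{1}{\frac{121}{9}}\right)} = \sqrt{22980 + \left(-2 + \frac{9}{121}\right)} = \sqrt{22980 - \frac{233}{121}} = \sqrt{\frac{2780347}{121}} = \frac{\sqrt{2780347}}{11}$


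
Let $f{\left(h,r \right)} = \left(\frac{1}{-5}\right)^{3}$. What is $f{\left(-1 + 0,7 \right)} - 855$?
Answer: $- \frac{106876}{125} \approx -855.01$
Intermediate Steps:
$f{\left(h,r \right)} = - \frac{1}{125}$ ($f{\left(h,r \right)} = \left(- \frac{1}{5}\right)^{3} = - \frac{1}{125}$)
$f{\left(-1 + 0,7 \right)} - 855 = - \frac{1}{125} - 855 = - \frac{106876}{125}$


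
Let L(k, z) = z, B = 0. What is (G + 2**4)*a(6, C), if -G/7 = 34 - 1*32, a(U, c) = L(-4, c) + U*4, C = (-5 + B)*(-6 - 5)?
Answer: 158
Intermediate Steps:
C = 55 (C = (-5 + 0)*(-6 - 5) = -5*(-11) = 55)
a(U, c) = c + 4*U (a(U, c) = c + U*4 = c + 4*U)
G = -14 (G = -7*(34 - 1*32) = -7*(34 - 32) = -7*2 = -14)
(G + 2**4)*a(6, C) = (-14 + 2**4)*(55 + 4*6) = (-14 + 16)*(55 + 24) = 2*79 = 158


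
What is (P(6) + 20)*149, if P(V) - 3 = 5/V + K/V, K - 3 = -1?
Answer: 21605/6 ≈ 3600.8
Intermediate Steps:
K = 2 (K = 3 - 1 = 2)
P(V) = 3 + 7/V (P(V) = 3 + (5/V + 2/V) = 3 + 7/V)
(P(6) + 20)*149 = ((3 + 7/6) + 20)*149 = (25/6 + 20)*149 = (145/6)*149 = 21605/6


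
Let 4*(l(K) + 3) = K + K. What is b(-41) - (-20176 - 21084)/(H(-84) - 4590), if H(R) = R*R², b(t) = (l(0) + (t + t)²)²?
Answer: 13490434778497/298647 ≈ 4.5172e+7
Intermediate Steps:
l(K) = -3 + K/2 (l(K) = -3 + (K + K)/4 = -3 + (2*K)/4 = -3 + K/2)
b(t) = (-3 + 4*t²)² (b(t) = ((-3 + (½)*0) + (t + t)²)² = ((-3 + 0) + (2*t)²)² = (-3 + 4*t²)²)
H(R) = R³
b(-41) - (-20176 - 21084)/(H(-84) - 4590) = (-3 + 4*(-41)²)² - (-20176 - 21084)/((-84)³ - 4590) = (-3 + 4*1681)² - (-41260)/(-592704 - 4590) = (-3 + 6724)² - (-41260)/(-597294) = 6721² - (-41260)*(-1)/597294 = 45171841 - 1*20630/298647 = 45171841 - 20630/298647 = 13490434778497/298647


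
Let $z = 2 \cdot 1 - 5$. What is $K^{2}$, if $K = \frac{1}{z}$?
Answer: $\frac{1}{9} \approx 0.11111$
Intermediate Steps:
$z = -3$ ($z = 2 - 5 = -3$)
$K = - \frac{1}{3}$ ($K = \frac{1}{-3} = - \frac{1}{3} \approx -0.33333$)
$K^{2} = \left(- \frac{1}{3}\right)^{2} = \frac{1}{9}$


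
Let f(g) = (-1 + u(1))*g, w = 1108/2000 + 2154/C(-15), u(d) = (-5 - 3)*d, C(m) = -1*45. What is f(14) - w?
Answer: -118031/1500 ≈ -78.687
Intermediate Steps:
C(m) = -45
u(d) = -8*d
w = -70969/1500 (w = 1108/2000 + 2154/(-45) = 1108*(1/2000) + 2154*(-1/45) = 277/500 - 718/15 = -70969/1500 ≈ -47.313)
f(g) = -9*g (f(g) = (-1 - 8*1)*g = (-1 - 8)*g = -9*g)
f(14) - w = -9*14 - 1*(-70969/1500) = -126 + 70969/1500 = -118031/1500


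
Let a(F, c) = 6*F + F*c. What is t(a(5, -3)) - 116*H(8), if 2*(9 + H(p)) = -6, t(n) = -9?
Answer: 1383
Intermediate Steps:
H(p) = -12 (H(p) = -9 + (½)*(-6) = -9 - 3 = -12)
t(a(5, -3)) - 116*H(8) = -9 - 116*(-12) = -9 + 1392 = 1383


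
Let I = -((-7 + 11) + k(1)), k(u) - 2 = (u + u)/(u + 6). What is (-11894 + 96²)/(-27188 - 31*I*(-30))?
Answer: 9373/115618 ≈ 0.081069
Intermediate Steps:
k(u) = 2 + 2*u/(6 + u) (k(u) = 2 + (u + u)/(u + 6) = 2 + (2*u)/(6 + u) = 2 + 2*u/(6 + u))
I = -44/7 (I = -((-7 + 11) + 4*(3 + 1)/(6 + 1)) = -(4 + 4*4/7) = -(4 + 4*(⅐)*4) = -(4 + 16/7) = -1*44/7 = -44/7 ≈ -6.2857)
(-11894 + 96²)/(-27188 - 31*I*(-30)) = (-11894 + 96²)/(-27188 - 31*(-44/7)*(-30)) = (-11894 + 9216)/(-27188 + (1364/7)*(-30)) = -2678/(-27188 - 40920/7) = -2678/(-231236/7) = -2678*(-7/231236) = 9373/115618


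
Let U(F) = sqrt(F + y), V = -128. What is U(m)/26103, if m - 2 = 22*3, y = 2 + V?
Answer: I*sqrt(58)/26103 ≈ 0.00029176*I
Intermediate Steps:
y = -126 (y = 2 - 128 = -126)
m = 68 (m = 2 + 22*3 = 2 + 66 = 68)
U(F) = sqrt(-126 + F) (U(F) = sqrt(F - 126) = sqrt(-126 + F))
U(m)/26103 = sqrt(-126 + 68)/26103 = sqrt(-58)*(1/26103) = (I*sqrt(58))*(1/26103) = I*sqrt(58)/26103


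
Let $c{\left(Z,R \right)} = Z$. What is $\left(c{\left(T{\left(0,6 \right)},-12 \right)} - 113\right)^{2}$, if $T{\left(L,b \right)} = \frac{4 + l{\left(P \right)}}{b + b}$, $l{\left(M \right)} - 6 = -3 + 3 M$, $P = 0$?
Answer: $\frac{1819801}{144} \approx 12638.0$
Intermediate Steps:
$l{\left(M \right)} = 3 + 3 M$ ($l{\left(M \right)} = 6 + \left(-3 + 3 M\right) = 3 + 3 M$)
$T{\left(L,b \right)} = \frac{7}{2 b}$ ($T{\left(L,b \right)} = \frac{4 + \left(3 + 3 \cdot 0\right)}{b + b} = \frac{4 + \left(3 + 0\right)}{2 b} = \left(4 + 3\right) \frac{1}{2 b} = 7 \frac{1}{2 b} = \frac{7}{2 b}$)
$\left(c{\left(T{\left(0,6 \right)},-12 \right)} - 113\right)^{2} = \left(\frac{7}{2 \cdot 6} - 113\right)^{2} = \left(\frac{7}{2} \cdot \frac{1}{6} - 113\right)^{2} = \left(\frac{7}{12} - 113\right)^{2} = \left(- \frac{1349}{12}\right)^{2} = \frac{1819801}{144}$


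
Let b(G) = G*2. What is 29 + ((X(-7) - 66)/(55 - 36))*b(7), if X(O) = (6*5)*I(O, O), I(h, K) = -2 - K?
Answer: 1727/19 ≈ 90.895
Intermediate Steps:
b(G) = 2*G
X(O) = -60 - 30*O (X(O) = (6*5)*(-2 - O) = 30*(-2 - O) = -60 - 30*O)
29 + ((X(-7) - 66)/(55 - 36))*b(7) = 29 + (((-60 - 30*(-7)) - 66)/(55 - 36))*(2*7) = 29 + (((-60 + 210) - 66)/19)*14 = 29 + ((150 - 66)*(1/19))*14 = 29 + (84*(1/19))*14 = 29 + (84/19)*14 = 29 + 1176/19 = 1727/19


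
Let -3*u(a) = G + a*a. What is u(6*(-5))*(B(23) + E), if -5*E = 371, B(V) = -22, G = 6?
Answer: 145262/5 ≈ 29052.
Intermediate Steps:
u(a) = -2 - a²/3 (u(a) = -(6 + a*a)/3 = -(6 + a²)/3 = -2 - a²/3)
E = -371/5 (E = -⅕*371 = -371/5 ≈ -74.200)
u(6*(-5))*(B(23) + E) = (-2 - (6*(-5))²/3)*(-22 - 371/5) = (-2 - ⅓*(-30)²)*(-481/5) = (-2 - ⅓*900)*(-481/5) = (-2 - 300)*(-481/5) = -302*(-481/5) = 145262/5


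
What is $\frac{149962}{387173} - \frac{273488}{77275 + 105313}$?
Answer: $- \frac{19626476942}{17673285931} \approx -1.1105$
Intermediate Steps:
$\frac{149962}{387173} - \frac{273488}{77275 + 105313} = 149962 \cdot \frac{1}{387173} - \frac{273488}{182588} = \frac{149962}{387173} - \frac{68372}{45647} = - \frac{19626476942}{17673285931}$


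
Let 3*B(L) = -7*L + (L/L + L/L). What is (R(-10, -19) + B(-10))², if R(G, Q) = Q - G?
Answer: 225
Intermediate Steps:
B(L) = ⅔ - 7*L/3 (B(L) = (-7*L + (L/L + L/L))/3 = (-7*L + (1 + 1))/3 = (-7*L + 2)/3 = (2 - 7*L)/3 = ⅔ - 7*L/3)
(R(-10, -19) + B(-10))² = ((-19 - 1*(-10)) + (⅔ - 7/3*(-10)))² = ((-19 + 10) + (⅔ + 70/3))² = (-9 + 24)² = 15² = 225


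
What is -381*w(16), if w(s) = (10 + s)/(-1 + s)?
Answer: -3302/5 ≈ -660.40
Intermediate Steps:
w(s) = (10 + s)/(-1 + s)
-381*w(16) = -381*(10 + 16)/(-1 + 16) = -381*26/15 = -3302/5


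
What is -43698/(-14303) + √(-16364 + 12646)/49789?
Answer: 43698/14303 + 13*I*√22/49789 ≈ 3.0552 + 0.0012247*I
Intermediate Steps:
-43698/(-14303) + √(-16364 + 12646)/49789 = -43698*(-1/14303) + √(-3718)*(1/49789) = 43698/14303 + (13*I*√22)*(1/49789) = 43698/14303 + 13*I*√22/49789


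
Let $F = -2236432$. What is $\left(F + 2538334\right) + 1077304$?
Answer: $1379206$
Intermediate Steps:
$\left(F + 2538334\right) + 1077304 = \left(-2236432 + 2538334\right) + 1077304 = 301902 + 1077304 = 1379206$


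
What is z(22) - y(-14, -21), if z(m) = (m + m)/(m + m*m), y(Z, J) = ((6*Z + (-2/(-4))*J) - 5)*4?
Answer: 9156/23 ≈ 398.09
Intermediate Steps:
y(Z, J) = -20 + 2*J + 24*Z (y(Z, J) = ((6*Z + (-2*(-¼))*J) - 5)*4 = ((6*Z + J/2) - 5)*4 = ((J/2 + 6*Z) - 5)*4 = (-5 + J/2 + 6*Z)*4 = -20 + 2*J + 24*Z)
z(m) = 2*m/(m + m²) (z(m) = (2*m)/(m + m²) = 2*m/(m + m²))
z(22) - y(-14, -21) = 2/(1 + 22) - (-20 + 2*(-21) + 24*(-14)) = 2/23 - (-20 - 42 - 336) = 2*(1/23) - 1*(-398) = 2/23 + 398 = 9156/23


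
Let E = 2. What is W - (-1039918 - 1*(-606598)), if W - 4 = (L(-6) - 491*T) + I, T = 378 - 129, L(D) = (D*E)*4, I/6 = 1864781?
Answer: 11499703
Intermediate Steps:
I = 11188686 (I = 6*1864781 = 11188686)
L(D) = 8*D (L(D) = (D*2)*4 = (2*D)*4 = 8*D)
T = 249
W = 11066383 (W = 4 + ((8*(-6) - 491*249) + 11188686) = 4 + ((-48 - 122259) + 11188686) = 4 + (-122307 + 11188686) = 4 + 11066379 = 11066383)
W - (-1039918 - 1*(-606598)) = 11066383 - (-1039918 - 1*(-606598)) = 11066383 - (-1039918 + 606598) = 11066383 - 1*(-433320) = 11066383 + 433320 = 11499703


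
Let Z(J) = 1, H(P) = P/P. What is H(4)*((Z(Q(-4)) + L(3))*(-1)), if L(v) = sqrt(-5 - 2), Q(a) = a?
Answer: -1 - I*sqrt(7) ≈ -1.0 - 2.6458*I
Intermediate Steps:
H(P) = 1
L(v) = I*sqrt(7) (L(v) = sqrt(-7) = I*sqrt(7))
H(4)*((Z(Q(-4)) + L(3))*(-1)) = 1*((1 + I*sqrt(7))*(-1)) = 1*(-1 - I*sqrt(7)) = -1 - I*sqrt(7)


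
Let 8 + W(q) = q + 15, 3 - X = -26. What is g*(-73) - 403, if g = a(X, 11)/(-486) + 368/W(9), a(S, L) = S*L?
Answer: -988565/486 ≈ -2034.1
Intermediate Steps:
X = 29 (X = 3 - 1*(-26) = 3 + 26 = 29)
a(S, L) = L*S
W(q) = 7 + q (W(q) = -8 + (q + 15) = -8 + (15 + q) = 7 + q)
g = 10859/486 (g = (11*29)/(-486) + 368/(7 + 9) = 319*(-1/486) + 368/16 = -319/486 + 368*(1/16) = -319/486 + 23 = 10859/486 ≈ 22.344)
g*(-73) - 403 = (10859/486)*(-73) - 403 = -792707/486 - 403 = -988565/486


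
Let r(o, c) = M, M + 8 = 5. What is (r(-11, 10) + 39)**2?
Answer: 1296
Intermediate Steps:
M = -3 (M = -8 + 5 = -3)
r(o, c) = -3
(r(-11, 10) + 39)**2 = (-3 + 39)**2 = 36**2 = 1296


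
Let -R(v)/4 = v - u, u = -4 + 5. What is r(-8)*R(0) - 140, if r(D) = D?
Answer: -172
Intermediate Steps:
u = 1
R(v) = 4 - 4*v (R(v) = -4*(v - 1*1) = -4*(v - 1) = -4*(-1 + v) = 4 - 4*v)
r(-8)*R(0) - 140 = -8*(4 - 4*0) - 140 = -8*(4 + 0) - 140 = -8*4 - 140 = -32 - 140 = -172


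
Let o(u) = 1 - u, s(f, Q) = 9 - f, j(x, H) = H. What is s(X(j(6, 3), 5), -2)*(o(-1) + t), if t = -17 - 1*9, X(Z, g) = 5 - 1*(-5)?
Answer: 24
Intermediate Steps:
X(Z, g) = 10 (X(Z, g) = 5 + 5 = 10)
t = -26 (t = -17 - 9 = -26)
s(X(j(6, 3), 5), -2)*(o(-1) + t) = (9 - 1*10)*((1 - 1*(-1)) - 26) = (9 - 10)*((1 + 1) - 26) = -(2 - 26) = -1*(-24) = 24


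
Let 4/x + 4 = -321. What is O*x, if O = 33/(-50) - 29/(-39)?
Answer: -326/316875 ≈ -0.0010288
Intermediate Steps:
x = -4/325 (x = 4/(-4 - 321) = 4/(-325) = 4*(-1/325) = -4/325 ≈ -0.012308)
O = 163/1950 (O = 33*(-1/50) - 29*(-1/39) = -33/50 + 29/39 = 163/1950 ≈ 0.083590)
O*x = (163/1950)*(-4/325) = -326/316875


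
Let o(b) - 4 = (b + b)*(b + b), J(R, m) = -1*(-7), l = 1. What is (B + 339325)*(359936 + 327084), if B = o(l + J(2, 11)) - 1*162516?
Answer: 121649944380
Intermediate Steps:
J(R, m) = 7
o(b) = 4 + 4*b² (o(b) = 4 + (b + b)*(b + b) = 4 + (2*b)*(2*b) = 4 + 4*b²)
B = -162256 (B = (4 + 4*(1 + 7)²) - 1*162516 = (4 + 4*8²) - 162516 = (4 + 4*64) - 162516 = (4 + 256) - 162516 = 260 - 162516 = -162256)
(B + 339325)*(359936 + 327084) = (-162256 + 339325)*(359936 + 327084) = 177069*687020 = 121649944380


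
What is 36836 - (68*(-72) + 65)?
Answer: 41667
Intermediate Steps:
36836 - (68*(-72) + 65) = 36836 - (-4896 + 65) = 36836 - 1*(-4831) = 36836 + 4831 = 41667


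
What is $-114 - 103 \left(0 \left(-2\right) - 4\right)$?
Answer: $298$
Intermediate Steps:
$-114 - 103 \left(0 \left(-2\right) - 4\right) = -114 - 103 \left(0 - 4\right) = -114 - -412 = -114 + 412 = 298$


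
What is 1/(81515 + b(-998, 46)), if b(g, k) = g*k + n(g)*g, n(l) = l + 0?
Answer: 1/1031611 ≈ 9.6936e-7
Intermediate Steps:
n(l) = l
b(g, k) = g² + g*k (b(g, k) = g*k + g*g = g*k + g² = g² + g*k)
1/(81515 + b(-998, 46)) = 1/(81515 - 998*(-998 + 46)) = 1/(81515 - 998*(-952)) = 1/(81515 + 950096) = 1/1031611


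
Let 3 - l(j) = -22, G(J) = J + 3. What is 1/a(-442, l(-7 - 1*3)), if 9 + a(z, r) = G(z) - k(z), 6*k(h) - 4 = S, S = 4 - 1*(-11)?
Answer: -6/2707 ≈ -0.0022165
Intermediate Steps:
G(J) = 3 + J
S = 15 (S = 4 + 11 = 15)
l(j) = 25 (l(j) = 3 - 1*(-22) = 3 + 22 = 25)
k(h) = 19/6 (k(h) = ⅔ + (⅙)*15 = ⅔ + 5/2 = 19/6)
a(z, r) = -55/6 + z (a(z, r) = -9 + ((3 + z) - 1*19/6) = -9 + ((3 + z) - 19/6) = -9 + (-⅙ + z) = -55/6 + z)
1/a(-442, l(-7 - 1*3)) = 1/(-55/6 - 442) = 1/(-2707/6) = -6/2707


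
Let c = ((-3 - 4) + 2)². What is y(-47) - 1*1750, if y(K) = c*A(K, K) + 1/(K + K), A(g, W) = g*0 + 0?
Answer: -164501/94 ≈ -1750.0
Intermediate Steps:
c = 25 (c = (-7 + 2)² = (-5)² = 25)
A(g, W) = 0 (A(g, W) = 0 + 0 = 0)
y(K) = 1/(2*K) (y(K) = 25*0 + 1/(K + K) = 0 + 1/(2*K) = 1/(2*K))
y(-47) - 1*1750 = (½)/(-47) - 1*1750 = (½)*(-1/47) - 1750 = -1/94 - 1750 = -164501/94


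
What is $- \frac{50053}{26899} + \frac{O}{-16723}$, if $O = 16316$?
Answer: $- \frac{1275920403}{449831977} \approx -2.8364$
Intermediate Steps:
$- \frac{50053}{26899} + \frac{O}{-16723} = - \frac{50053}{26899} + \frac{16316}{-16723} = \left(-50053\right) \frac{1}{26899} + 16316 \left(- \frac{1}{16723}\right) = - \frac{50053}{26899} - \frac{16316}{16723} = - \frac{1275920403}{449831977}$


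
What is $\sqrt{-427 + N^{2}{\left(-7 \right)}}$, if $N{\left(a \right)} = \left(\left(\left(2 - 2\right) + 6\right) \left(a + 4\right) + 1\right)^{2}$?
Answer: $\sqrt{83094} \approx 288.26$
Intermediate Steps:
$N{\left(a \right)} = \left(25 + 6 a\right)^{2}$ ($N{\left(a \right)} = \left(\left(\left(2 - 2\right) + 6\right) \left(4 + a\right) + 1\right)^{2} = \left(\left(0 + 6\right) \left(4 + a\right) + 1\right)^{2} = \left(6 \left(4 + a\right) + 1\right)^{2} = \left(\left(24 + 6 a\right) + 1\right)^{2} = \left(25 + 6 a\right)^{2}$)
$\sqrt{-427 + N^{2}{\left(-7 \right)}} = \sqrt{-427 + \left(\left(25 + 6 \left(-7\right)\right)^{2}\right)^{2}} = \sqrt{-427 + \left(\left(25 - 42\right)^{2}\right)^{2}} = \sqrt{-427 + \left(\left(-17\right)^{2}\right)^{2}} = \sqrt{-427 + 289^{2}} = \sqrt{-427 + 83521} = \sqrt{83094}$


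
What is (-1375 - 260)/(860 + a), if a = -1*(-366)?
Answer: -1635/1226 ≈ -1.3336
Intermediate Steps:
a = 366
(-1375 - 260)/(860 + a) = (-1375 - 260)/(860 + 366) = -1635/1226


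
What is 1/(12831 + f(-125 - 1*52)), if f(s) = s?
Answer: 1/12654 ≈ 7.9026e-5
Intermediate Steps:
1/(12831 + f(-125 - 1*52)) = 1/(12831 + (-125 - 1*52)) = 1/(12831 + (-125 - 52)) = 1/(12831 - 177) = 1/12654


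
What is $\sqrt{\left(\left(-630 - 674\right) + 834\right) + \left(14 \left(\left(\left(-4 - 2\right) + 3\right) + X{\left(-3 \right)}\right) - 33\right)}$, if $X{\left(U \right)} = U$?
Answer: $i \sqrt{587} \approx 24.228 i$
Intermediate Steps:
$\sqrt{\left(\left(-630 - 674\right) + 834\right) + \left(14 \left(\left(\left(-4 - 2\right) + 3\right) + X{\left(-3 \right)}\right) - 33\right)} = \sqrt{\left(\left(-630 - 674\right) + 834\right) + \left(14 \left(\left(\left(-4 - 2\right) + 3\right) - 3\right) - 33\right)} = \sqrt{\left(-1304 + 834\right) + \left(14 \left(\left(-6 + 3\right) - 3\right) - 33\right)} = \sqrt{-470 + \left(14 \left(-3 - 3\right) - 33\right)} = \sqrt{-470 + \left(14 \left(-6\right) - 33\right)} = \sqrt{-470 - 117} = \sqrt{-587} = i \sqrt{587}$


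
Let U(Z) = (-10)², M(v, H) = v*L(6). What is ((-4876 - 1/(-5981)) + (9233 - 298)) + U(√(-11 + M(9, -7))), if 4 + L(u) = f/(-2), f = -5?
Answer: 24874980/5981 ≈ 4159.0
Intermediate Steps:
L(u) = -3/2 (L(u) = -4 - 5/(-2) = -4 - 5*(-½) = -4 + 5/2 = -3/2)
M(v, H) = -3*v/2 (M(v, H) = v*(-3/2) = -3*v/2)
U(Z) = 100
((-4876 - 1/(-5981)) + (9233 - 298)) + U(√(-11 + M(9, -7))) = ((-4876 - 1/(-5981)) + (9233 - 298)) + 100 = ((-4876 - 1*(-1/5981)) + 8935) + 100 = ((-4876 + 1/5981) + 8935) + 100 = (-29163355/5981 + 8935) + 100 = 24276880/5981 + 100 = 24874980/5981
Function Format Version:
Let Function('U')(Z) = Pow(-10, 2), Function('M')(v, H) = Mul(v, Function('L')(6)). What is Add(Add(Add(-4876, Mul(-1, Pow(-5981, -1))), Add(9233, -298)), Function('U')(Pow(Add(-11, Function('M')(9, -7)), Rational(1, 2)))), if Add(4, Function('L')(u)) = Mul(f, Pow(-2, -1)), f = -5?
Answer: Rational(24874980, 5981) ≈ 4159.0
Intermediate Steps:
Function('L')(u) = Rational(-3, 2) (Function('L')(u) = Add(-4, Mul(-5, Pow(-2, -1))) = Add(-4, Mul(-5, Rational(-1, 2))) = Add(-4, Rational(5, 2)) = Rational(-3, 2))
Function('M')(v, H) = Mul(Rational(-3, 2), v) (Function('M')(v, H) = Mul(v, Rational(-3, 2)) = Mul(Rational(-3, 2), v))
Function('U')(Z) = 100
Add(Add(Add(-4876, Mul(-1, Pow(-5981, -1))), Add(9233, -298)), Function('U')(Pow(Add(-11, Function('M')(9, -7)), Rational(1, 2)))) = Add(Add(Add(-4876, Mul(-1, Pow(-5981, -1))), Add(9233, -298)), 100) = Add(Add(Add(-4876, Mul(-1, Rational(-1, 5981))), 8935), 100) = Add(Add(Add(-4876, Rational(1, 5981)), 8935), 100) = Add(Add(Rational(-29163355, 5981), 8935), 100) = Add(Rational(24276880, 5981), 100) = Rational(24874980, 5981)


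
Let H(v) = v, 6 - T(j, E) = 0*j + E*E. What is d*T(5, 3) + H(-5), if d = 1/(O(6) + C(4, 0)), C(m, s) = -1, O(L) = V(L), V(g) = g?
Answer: -28/5 ≈ -5.6000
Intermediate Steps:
T(j, E) = 6 - E**2 (T(j, E) = 6 - (0*j + E*E) = 6 - (0 + E**2) = 6 - E**2)
O(L) = L
d = 1/5 (d = 1/(6 - 1) = 1/5 ≈ 0.20000)
d*T(5, 3) + H(-5) = (6 - 1*3**2)/5 - 5 = (6 - 1*9)/5 - 5 = (6 - 9)/5 - 5 = (1/5)*(-3) - 5 = -3/5 - 5 = -28/5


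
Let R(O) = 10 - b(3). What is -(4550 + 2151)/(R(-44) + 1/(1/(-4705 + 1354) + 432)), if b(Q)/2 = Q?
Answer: -9700575331/5793875 ≈ -1674.3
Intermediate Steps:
b(Q) = 2*Q
R(O) = 4 (R(O) = 10 - 2*3 = 10 - 1*6 = 10 - 6 = 4)
-(4550 + 2151)/(R(-44) + 1/(1/(-4705 + 1354) + 432)) = -(4550 + 2151)/(4 + 1/(1/(-4705 + 1354) + 432)) = -6701/(4 + 1/(1/(-3351) + 432)) = -6701/(4 + 1/(-1/3351 + 432)) = -6701/(4 + 1/(1447631/3351)) = -6701/(4 + 3351/1447631) = -6701/5793875/1447631 = -6701*1447631/5793875 = -1*9700575331/5793875 = -9700575331/5793875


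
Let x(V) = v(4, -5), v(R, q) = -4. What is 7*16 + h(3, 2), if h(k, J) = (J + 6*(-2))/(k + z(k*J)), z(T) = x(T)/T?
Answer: 754/7 ≈ 107.71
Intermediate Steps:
x(V) = -4
z(T) = -4/T
h(k, J) = (-12 + J)/(k - 4/(J*k)) (h(k, J) = (J + 6*(-2))/(k - 4*1/(J*k)) = (J - 12)/(k - 4*1/(J*k)) = (-12 + J)/(k - 4/(J*k)))
7*16 + h(3, 2) = 7*16 + 2*3*(-12 + 2)/(-4 + 2*3²) = 112 + 2*3*(-10)/(-4 + 2*9) = 112 + 2*3*(-10)/(-4 + 18) = 112 + 2*3*(-10)/14 = 112 + 2*3*(1/14)*(-10) = 112 - 30/7 = 754/7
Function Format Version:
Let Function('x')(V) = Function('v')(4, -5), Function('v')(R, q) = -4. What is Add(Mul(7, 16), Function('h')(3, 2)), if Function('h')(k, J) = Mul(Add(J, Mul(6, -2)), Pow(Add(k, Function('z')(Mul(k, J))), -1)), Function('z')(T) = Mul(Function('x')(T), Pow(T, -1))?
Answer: Rational(754, 7) ≈ 107.71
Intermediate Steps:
Function('x')(V) = -4
Function('z')(T) = Mul(-4, Pow(T, -1))
Function('h')(k, J) = Mul(Pow(Add(k, Mul(-4, Pow(J, -1), Pow(k, -1))), -1), Add(-12, J)) (Function('h')(k, J) = Mul(Add(J, Mul(6, -2)), Pow(Add(k, Mul(-4, Pow(Mul(k, J), -1))), -1)) = Mul(Add(J, -12), Pow(Add(k, Mul(-4, Pow(Mul(J, k), -1))), -1)) = Mul(Add(-12, J), Pow(Add(k, Mul(-4, Mul(Pow(J, -1), Pow(k, -1)))), -1)) = Mul(Add(-12, J), Pow(Add(k, Mul(-4, Pow(J, -1), Pow(k, -1))), -1)) = Mul(Pow(Add(k, Mul(-4, Pow(J, -1), Pow(k, -1))), -1), Add(-12, J)))
Add(Mul(7, 16), Function('h')(3, 2)) = Add(Mul(7, 16), Mul(2, 3, Pow(Add(-4, Mul(2, Pow(3, 2))), -1), Add(-12, 2))) = Add(112, Mul(2, 3, Pow(Add(-4, Mul(2, 9)), -1), -10)) = Add(112, Mul(2, 3, Pow(Add(-4, 18), -1), -10)) = Add(112, Mul(2, 3, Pow(14, -1), -10)) = Add(112, Mul(2, 3, Rational(1, 14), -10)) = Add(112, Rational(-30, 7)) = Rational(754, 7)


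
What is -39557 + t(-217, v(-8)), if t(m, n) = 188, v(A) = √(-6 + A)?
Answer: -39369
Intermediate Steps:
-39557 + t(-217, v(-8)) = -39557 + 188 = -39369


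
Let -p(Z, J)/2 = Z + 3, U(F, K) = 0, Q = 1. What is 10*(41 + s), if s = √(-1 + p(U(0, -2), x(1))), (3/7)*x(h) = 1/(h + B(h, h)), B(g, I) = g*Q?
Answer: 410 + 10*I*√7 ≈ 410.0 + 26.458*I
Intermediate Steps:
B(g, I) = g (B(g, I) = g*1 = g)
x(h) = 7/(6*h) (x(h) = 7/(3*(h + h)) = 7/(3*((2*h))) = 7*(1/(2*h))/3 = 7/(6*h))
p(Z, J) = -6 - 2*Z (p(Z, J) = -2*(Z + 3) = -2*(3 + Z) = -6 - 2*Z)
s = I*√7 (s = √(-1 + (-6 - 2*0)) = √(-1 + (-6 + 0)) = √(-1 - 6) = √(-7) = I*√7 ≈ 2.6458*I)
10*(41 + s) = 10*(41 + I*√7) = 410 + 10*I*√7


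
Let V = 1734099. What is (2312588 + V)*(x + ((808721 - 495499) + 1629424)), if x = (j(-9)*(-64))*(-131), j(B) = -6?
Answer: 7657715770954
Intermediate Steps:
x = -50304 (x = -6*(-64)*(-131) = 384*(-131) = -50304)
(2312588 + V)*(x + ((808721 - 495499) + 1629424)) = (2312588 + 1734099)*(-50304 + ((808721 - 495499) + 1629424)) = 4046687*(-50304 + (313222 + 1629424)) = 4046687*(-50304 + 1942646) = 4046687*1892342 = 7657715770954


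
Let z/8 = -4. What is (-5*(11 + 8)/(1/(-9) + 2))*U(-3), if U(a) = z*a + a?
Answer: -79515/17 ≈ -4677.4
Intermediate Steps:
z = -32 (z = 8*(-4) = -32)
U(a) = -31*a (U(a) = -32*a + a = -31*a)
(-5*(11 + 8)/(1/(-9) + 2))*U(-3) = (-5*(11 + 8)/(1/(-9) + 2))*(-31*(-3)) = -95/(-⅑ + 2)*93 = -95/17/9*93 = -95*9/17*93 = -5*171/17*93 = -855/17*93 = -79515/17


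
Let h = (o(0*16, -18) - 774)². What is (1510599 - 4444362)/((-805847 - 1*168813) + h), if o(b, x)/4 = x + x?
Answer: 419109/18848 ≈ 22.236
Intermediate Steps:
o(b, x) = 8*x (o(b, x) = 4*(x + x) = 4*(2*x) = 8*x)
h = 842724 (h = (8*(-18) - 774)² = (-144 - 774)² = (-918)² = 842724)
(1510599 - 4444362)/((-805847 - 1*168813) + h) = (1510599 - 4444362)/((-805847 - 1*168813) + 842724) = -2933763/((-805847 - 168813) + 842724) = -2933763/(-974660 + 842724) = -2933763/(-131936) = -2933763*(-1/131936) = 419109/18848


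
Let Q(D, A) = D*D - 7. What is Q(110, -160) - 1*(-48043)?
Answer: 60136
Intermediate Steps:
Q(D, A) = -7 + D² (Q(D, A) = D² - 7 = -7 + D²)
Q(110, -160) - 1*(-48043) = (-7 + 110²) - 1*(-48043) = (-7 + 12100) + 48043 = 12093 + 48043 = 60136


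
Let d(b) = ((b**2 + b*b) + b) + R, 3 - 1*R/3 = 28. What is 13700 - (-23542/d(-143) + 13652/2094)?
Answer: 97209469799/7098660 ≈ 13694.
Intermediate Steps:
R = -75 (R = 9 - 3*28 = 9 - 84 = -75)
d(b) = -75 + b + 2*b**2 (d(b) = ((b**2 + b*b) + b) - 75 = ((b**2 + b**2) + b) - 75 = (2*b**2 + b) - 75 = (b + 2*b**2) - 75 = -75 + b + 2*b**2)
13700 - (-23542/d(-143) + 13652/2094) = 13700 - (-23542/(-75 - 143 + 2*(-143)**2) + 13652/2094) = 13700 - (-23542/(-75 - 143 + 2*20449) + 13652*(1/2094)) = 13700 - (-23542/(-75 - 143 + 40898) + 6826/1047) = 13700 - (-23542/40680 + 6826/1047) = 13700 - (-23542*1/40680 + 6826/1047) = 13700 - (-11771/20340 + 6826/1047) = 13700 - 1*42172201/7098660 = 13700 - 42172201/7098660 = 97209469799/7098660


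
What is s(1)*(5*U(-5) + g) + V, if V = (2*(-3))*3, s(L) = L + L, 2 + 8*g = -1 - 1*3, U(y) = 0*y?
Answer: -39/2 ≈ -19.500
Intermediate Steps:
U(y) = 0
g = -¾ (g = -¼ + (-1 - 1*3)/8 = -¼ + (-1 - 3)/8 = -¼ + (⅛)*(-4) = -¼ - ½ = -¾ ≈ -0.75000)
s(L) = 2*L
V = -18 (V = -6*3 = -18)
s(1)*(5*U(-5) + g) + V = (2*1)*(5*0 - ¾) - 18 = 2*(0 - ¾) - 18 = 2*(-¾) - 18 = -3/2 - 18 = -39/2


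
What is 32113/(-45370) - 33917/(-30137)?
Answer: 571024809/1367315690 ≈ 0.41762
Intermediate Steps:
32113/(-45370) - 33917/(-30137) = 32113*(-1/45370) - 33917*(-1/30137) = -32113/45370 + 33917/30137 = 571024809/1367315690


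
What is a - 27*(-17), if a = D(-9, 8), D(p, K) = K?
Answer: 467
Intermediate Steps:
a = 8
a - 27*(-17) = 8 - 27*(-17) = 8 + 459 = 467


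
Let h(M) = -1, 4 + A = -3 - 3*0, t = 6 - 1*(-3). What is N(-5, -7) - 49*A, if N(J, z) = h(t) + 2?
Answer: 344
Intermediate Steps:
t = 9 (t = 6 + 3 = 9)
A = -7 (A = -4 + (-3 - 3*0) = -4 + (-3 + 0) = -4 - 3 = -7)
N(J, z) = 1 (N(J, z) = -1 + 2 = 1)
N(-5, -7) - 49*A = 1 - 49*(-7) = 1 + 343 = 344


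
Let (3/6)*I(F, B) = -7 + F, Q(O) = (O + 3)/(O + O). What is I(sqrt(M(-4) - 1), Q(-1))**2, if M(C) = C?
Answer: 176 - 56*I*sqrt(5) ≈ 176.0 - 125.22*I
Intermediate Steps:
Q(O) = (3 + O)/(2*O) (Q(O) = (3 + O)/((2*O)) = (3 + O)*(1/(2*O)) = (3 + O)/(2*O))
I(F, B) = -14 + 2*F (I(F, B) = 2*(-7 + F) = -14 + 2*F)
I(sqrt(M(-4) - 1), Q(-1))**2 = (-14 + 2*sqrt(-4 - 1))**2 = (-14 + 2*sqrt(-5))**2 = (-14 + 2*(I*sqrt(5)))**2 = (-14 + 2*I*sqrt(5))**2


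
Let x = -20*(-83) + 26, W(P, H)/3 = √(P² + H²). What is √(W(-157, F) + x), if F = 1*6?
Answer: √(1686 + 3*√24685) ≈ 46.447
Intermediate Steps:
F = 6
W(P, H) = 3*√(H² + P²) (W(P, H) = 3*√(P² + H²) = 3*√(H² + P²))
x = 1686 (x = 1660 + 26 = 1686)
√(W(-157, F) + x) = √(3*√(6² + (-157)²) + 1686) = √(3*√(36 + 24649) + 1686) = √(3*√24685 + 1686) = √(1686 + 3*√24685)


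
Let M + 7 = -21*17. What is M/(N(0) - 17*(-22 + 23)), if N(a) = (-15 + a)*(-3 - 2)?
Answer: -182/29 ≈ -6.2759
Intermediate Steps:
N(a) = 75 - 5*a (N(a) = (-15 + a)*(-5) = 75 - 5*a)
M = -364 (M = -7 - 21*17 = -7 - 357 = -364)
M/(N(0) - 17*(-22 + 23)) = -364/((75 - 5*0) - 17*(-22 + 23)) = -364/((75 + 0) - 17*1) = -364/(75 - 17) = -364/58 = -364*1/58 = -182/29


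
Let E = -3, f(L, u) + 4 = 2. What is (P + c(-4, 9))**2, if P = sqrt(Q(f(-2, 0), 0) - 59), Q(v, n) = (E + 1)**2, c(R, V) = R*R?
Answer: (16 + I*sqrt(55))**2 ≈ 201.0 + 237.32*I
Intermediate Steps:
f(L, u) = -2 (f(L, u) = -4 + 2 = -2)
c(R, V) = R**2
Q(v, n) = 4 (Q(v, n) = (-3 + 1)**2 = (-2)**2 = 4)
P = I*sqrt(55) (P = sqrt(4 - 59) = sqrt(-55) = I*sqrt(55) ≈ 7.4162*I)
(P + c(-4, 9))**2 = (I*sqrt(55) + (-4)**2)**2 = (I*sqrt(55) + 16)**2 = (16 + I*sqrt(55))**2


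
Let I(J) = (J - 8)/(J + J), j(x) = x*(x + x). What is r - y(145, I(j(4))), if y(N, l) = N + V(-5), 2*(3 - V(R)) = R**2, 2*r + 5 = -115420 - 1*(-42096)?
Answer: -36800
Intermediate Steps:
j(x) = 2*x**2 (j(x) = x*(2*x) = 2*x**2)
I(J) = (-8 + J)/(2*J) (I(J) = (-8 + J)/((2*J)) = (-8 + J)*(1/(2*J)) = (-8 + J)/(2*J))
r = -73329/2 (r = -5/2 + (-115420 - 1*(-42096))/2 = -5/2 + (-115420 + 42096)/2 = -5/2 + (1/2)*(-73324) = -5/2 - 36662 = -73329/2 ≈ -36665.)
V(R) = 3 - R**2/2
y(N, l) = -19/2 + N (y(N, l) = N + (3 - 1/2*(-5)**2) = N + (3 - 1/2*25) = N + (3 - 25/2) = N - 19/2 = -19/2 + N)
r - y(145, I(j(4))) = -73329/2 - (-19/2 + 145) = -73329/2 - 1*271/2 = -73329/2 - 271/2 = -36800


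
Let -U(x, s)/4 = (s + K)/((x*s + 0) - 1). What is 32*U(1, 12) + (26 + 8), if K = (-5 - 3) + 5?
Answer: -778/11 ≈ -70.727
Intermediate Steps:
K = -3 (K = -8 + 5 = -3)
U(x, s) = -4*(-3 + s)/(-1 + s*x) (U(x, s) = -4*(s - 3)/((x*s + 0) - 1) = -4*(-3 + s)/((s*x + 0) - 1) = -4*(-3 + s)/(s*x - 1) = -4*(-3 + s)/(-1 + s*x))
32*U(1, 12) + (26 + 8) = 32*(4*(3 - 1*12)/(-1 + 12*1)) + (26 + 8) = 32*(4*(3 - 12)/(-1 + 12)) + 34 = 32*(4*(-9)/11) + 34 = 32*(4*(1/11)*(-9)) + 34 = 32*(-36/11) + 34 = -1152/11 + 34 = -778/11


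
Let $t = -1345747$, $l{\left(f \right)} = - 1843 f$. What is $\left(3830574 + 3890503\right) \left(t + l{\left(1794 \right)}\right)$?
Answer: $-35919137379853$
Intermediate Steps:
$\left(3830574 + 3890503\right) \left(t + l{\left(1794 \right)}\right) = \left(3830574 + 3890503\right) \left(-1345747 - 3306342\right) = 7721077 \left(-1345747 - 3306342\right) = 7721077 \left(-4652089\right) = -35919137379853$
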